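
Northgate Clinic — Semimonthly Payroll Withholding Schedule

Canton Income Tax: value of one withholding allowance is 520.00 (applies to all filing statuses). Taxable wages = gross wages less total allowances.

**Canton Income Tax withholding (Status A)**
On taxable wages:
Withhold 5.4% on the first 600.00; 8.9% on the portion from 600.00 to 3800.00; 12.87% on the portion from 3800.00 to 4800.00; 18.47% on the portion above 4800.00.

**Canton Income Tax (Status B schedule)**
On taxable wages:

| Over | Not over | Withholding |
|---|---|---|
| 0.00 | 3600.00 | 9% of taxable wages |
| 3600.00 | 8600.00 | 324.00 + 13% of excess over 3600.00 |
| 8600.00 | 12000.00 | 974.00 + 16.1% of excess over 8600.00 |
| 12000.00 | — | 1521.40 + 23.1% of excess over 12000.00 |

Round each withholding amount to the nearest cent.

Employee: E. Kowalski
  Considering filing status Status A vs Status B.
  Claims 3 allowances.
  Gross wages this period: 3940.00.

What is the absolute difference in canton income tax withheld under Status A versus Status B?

23.38

Canton Income Tax (Status A): taxable = 3940.00 − 3×520.00 = 2380.00
  32.40 + 8.9% × (2380.00 − 600.00) = 32.40 + 8.9% × 1780.00 = 190.82
Canton Income Tax (Status B): taxable = 3940.00 − 3×520.00 = 2380.00
  9% × 2380.00 = 214.20
Difference: |190.82 − 214.20| = 23.38 (higher under Status B)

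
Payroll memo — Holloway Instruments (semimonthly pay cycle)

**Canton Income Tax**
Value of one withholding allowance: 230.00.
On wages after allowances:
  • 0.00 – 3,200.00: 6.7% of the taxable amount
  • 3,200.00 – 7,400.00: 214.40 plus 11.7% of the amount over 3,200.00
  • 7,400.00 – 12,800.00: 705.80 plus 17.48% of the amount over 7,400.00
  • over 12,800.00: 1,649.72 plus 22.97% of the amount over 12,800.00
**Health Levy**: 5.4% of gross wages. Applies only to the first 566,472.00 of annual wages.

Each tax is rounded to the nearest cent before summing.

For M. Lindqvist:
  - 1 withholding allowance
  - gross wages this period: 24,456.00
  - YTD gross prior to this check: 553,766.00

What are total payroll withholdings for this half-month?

4,960.39

Canton Income Tax: taxable = 24,456.00 − 1×230.00 = 24,226.00
  1,649.72 + 22.97% × (24,226.00 − 12,800.00) = 1,649.72 + 22.97% × 11,426.00 = 4,274.27
Health Levy: cap 566,472.00 − YTD 553,766.00 = 12,706.00 subject; 5.4% × 12,706.00 = 686.12
Total: 4,274.27 + 686.12 = 4,960.39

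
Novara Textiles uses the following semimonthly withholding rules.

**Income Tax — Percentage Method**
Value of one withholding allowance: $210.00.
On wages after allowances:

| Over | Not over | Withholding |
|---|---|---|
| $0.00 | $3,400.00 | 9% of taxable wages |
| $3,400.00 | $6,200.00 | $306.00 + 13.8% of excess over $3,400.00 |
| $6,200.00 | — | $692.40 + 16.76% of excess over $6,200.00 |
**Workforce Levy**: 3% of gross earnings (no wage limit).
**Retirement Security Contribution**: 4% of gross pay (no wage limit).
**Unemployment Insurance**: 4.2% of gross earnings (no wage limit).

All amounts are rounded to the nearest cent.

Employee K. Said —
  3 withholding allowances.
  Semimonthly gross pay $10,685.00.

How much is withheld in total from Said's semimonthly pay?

Income Tax: taxable = $10,685.00 − 3×$210.00 = $10,055.00
  $692.40 + 16.76% × ($10,055.00 − $6,200.00) = $692.40 + 16.76% × $3,855.00 = $1,338.50
Workforce Levy: 3% × $10,685.00 = $320.55
Retirement Security Contribution: 4% × $10,685.00 = $427.40
Unemployment Insurance: 4.2% × $10,685.00 = $448.77
Total: $1,338.50 + $320.55 + $427.40 + $448.77 = $2,535.22

$2,535.22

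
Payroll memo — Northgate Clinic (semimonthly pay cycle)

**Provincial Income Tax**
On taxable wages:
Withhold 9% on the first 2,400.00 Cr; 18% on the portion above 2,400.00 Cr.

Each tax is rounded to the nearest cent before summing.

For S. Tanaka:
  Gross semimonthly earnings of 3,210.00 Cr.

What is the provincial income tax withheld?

361.80 Cr

Provincial Income Tax: taxable = 3,210.00 Cr
  216.00 Cr + 18% × (3,210.00 Cr − 2,400.00 Cr) = 216.00 Cr + 18% × 810.00 Cr = 361.80 Cr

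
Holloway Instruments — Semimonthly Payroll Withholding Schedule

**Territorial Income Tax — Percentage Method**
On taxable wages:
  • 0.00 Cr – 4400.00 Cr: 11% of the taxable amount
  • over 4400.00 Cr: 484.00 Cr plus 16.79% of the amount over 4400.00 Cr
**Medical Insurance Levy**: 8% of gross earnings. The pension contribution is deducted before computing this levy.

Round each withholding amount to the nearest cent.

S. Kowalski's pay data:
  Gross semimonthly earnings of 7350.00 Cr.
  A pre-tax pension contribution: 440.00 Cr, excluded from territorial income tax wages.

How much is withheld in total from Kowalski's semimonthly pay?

1458.23 Cr

Territorial Income Tax: taxable = 7350.00 Cr − 440.00 Cr = 6910.00 Cr
  484.00 Cr + 16.79% × (6910.00 Cr − 4400.00 Cr) = 484.00 Cr + 16.79% × 2510.00 Cr = 905.43 Cr
Medical Insurance Levy: 8% × 6910.00 Cr = 552.80 Cr
Total: 905.43 Cr + 552.80 Cr = 1458.23 Cr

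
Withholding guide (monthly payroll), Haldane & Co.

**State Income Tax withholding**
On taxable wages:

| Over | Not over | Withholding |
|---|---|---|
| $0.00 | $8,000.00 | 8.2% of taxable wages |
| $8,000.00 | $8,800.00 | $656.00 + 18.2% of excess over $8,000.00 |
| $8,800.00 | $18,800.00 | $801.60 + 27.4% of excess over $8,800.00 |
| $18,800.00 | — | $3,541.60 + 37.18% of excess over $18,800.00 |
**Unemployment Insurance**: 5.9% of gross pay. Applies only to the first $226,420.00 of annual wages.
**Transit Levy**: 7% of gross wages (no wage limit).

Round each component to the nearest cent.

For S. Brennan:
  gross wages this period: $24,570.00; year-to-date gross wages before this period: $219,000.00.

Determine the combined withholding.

State Income Tax: taxable = $24,570.00
  $3,541.60 + 37.18% × ($24,570.00 − $18,800.00) = $3,541.60 + 37.18% × $5,770.00 = $5,686.89
Unemployment Insurance: cap $226,420.00 − YTD $219,000.00 = $7,420.00 subject; 5.9% × $7,420.00 = $437.78
Transit Levy: 7% × $24,570.00 = $1,719.90
Total: $5,686.89 + $437.78 + $1,719.90 = $7,844.57

$7,844.57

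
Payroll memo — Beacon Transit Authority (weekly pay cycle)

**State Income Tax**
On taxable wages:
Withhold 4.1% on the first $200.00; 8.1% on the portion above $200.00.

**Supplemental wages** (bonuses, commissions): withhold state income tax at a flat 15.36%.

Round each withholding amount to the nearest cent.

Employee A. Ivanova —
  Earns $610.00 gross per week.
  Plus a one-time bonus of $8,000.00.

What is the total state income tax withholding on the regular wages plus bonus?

State Income Tax: taxable = $610.00
  $8.20 + 8.1% × ($610.00 − $200.00) = $8.20 + 8.1% × $410.00 = $41.41
Supplemental (15.36% flat on bonus): 15.36% × $8,000.00 = $1,228.80
Total state income tax: $41.41 + $1,228.80 = $1,270.21

$1,270.21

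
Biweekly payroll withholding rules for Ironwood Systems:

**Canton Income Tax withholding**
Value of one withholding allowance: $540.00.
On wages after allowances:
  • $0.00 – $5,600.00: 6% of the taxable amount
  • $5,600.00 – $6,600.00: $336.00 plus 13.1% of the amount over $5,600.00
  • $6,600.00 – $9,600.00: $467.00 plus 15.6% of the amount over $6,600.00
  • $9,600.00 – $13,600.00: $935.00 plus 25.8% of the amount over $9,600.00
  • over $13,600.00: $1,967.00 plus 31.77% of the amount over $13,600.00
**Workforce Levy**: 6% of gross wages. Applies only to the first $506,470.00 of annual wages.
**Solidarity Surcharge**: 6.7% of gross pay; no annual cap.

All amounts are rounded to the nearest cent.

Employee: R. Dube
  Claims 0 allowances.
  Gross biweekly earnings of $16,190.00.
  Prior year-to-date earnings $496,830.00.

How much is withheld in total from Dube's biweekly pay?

Canton Income Tax: taxable = $16,190.00
  $1,967.00 + 31.77% × ($16,190.00 − $13,600.00) = $1,967.00 + 31.77% × $2,590.00 = $2,789.84
Workforce Levy: cap $506,470.00 − YTD $496,830.00 = $9,640.00 subject; 6% × $9,640.00 = $578.40
Solidarity Surcharge: 6.7% × $16,190.00 = $1,084.73
Total: $2,789.84 + $578.40 + $1,084.73 = $4,452.97

$4,452.97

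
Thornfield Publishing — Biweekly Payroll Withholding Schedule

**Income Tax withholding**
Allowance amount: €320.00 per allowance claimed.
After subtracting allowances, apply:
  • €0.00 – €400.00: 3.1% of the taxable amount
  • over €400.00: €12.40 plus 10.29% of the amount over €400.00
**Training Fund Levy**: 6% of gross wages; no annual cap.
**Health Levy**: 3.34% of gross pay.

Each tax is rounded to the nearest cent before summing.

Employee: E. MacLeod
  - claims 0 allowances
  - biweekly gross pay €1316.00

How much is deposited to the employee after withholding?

€1086.43

Income Tax: taxable = €1316.00
  €12.40 + 10.29% × (€1316.00 − €400.00) = €12.40 + 10.29% × €916.00 = €106.66
Training Fund Levy: 6% × €1316.00 = €78.96
Health Levy: 3.34% × €1316.00 = €43.95
Total withheld: €106.66 + €78.96 + €43.95 = €229.57
Net pay: €1316.00 − €229.57 = €1086.43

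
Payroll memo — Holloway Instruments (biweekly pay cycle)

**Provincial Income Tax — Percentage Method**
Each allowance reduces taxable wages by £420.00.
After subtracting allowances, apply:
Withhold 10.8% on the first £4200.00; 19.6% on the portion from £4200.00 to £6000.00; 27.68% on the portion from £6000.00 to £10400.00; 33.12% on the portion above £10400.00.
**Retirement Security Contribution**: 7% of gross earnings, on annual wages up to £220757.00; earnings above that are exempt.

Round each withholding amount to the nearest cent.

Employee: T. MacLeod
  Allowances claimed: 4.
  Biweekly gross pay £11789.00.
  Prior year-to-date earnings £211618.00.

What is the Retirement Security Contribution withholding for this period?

£639.73

Retirement Security Contribution: cap £220757.00 − YTD £211618.00 = £9139.00 subject; 7% × £9139.00 = £639.73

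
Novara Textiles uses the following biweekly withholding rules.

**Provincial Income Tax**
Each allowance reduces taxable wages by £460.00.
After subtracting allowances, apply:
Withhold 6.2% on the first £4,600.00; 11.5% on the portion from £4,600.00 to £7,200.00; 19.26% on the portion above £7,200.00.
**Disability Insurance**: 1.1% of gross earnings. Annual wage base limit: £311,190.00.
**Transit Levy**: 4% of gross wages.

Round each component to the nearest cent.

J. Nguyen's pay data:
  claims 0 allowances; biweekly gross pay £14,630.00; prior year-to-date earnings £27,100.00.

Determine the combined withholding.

Provincial Income Tax: taxable = £14,630.00
  £584.20 + 19.26% × (£14,630.00 − £7,200.00) = £584.20 + 19.26% × £7,430.00 = £2,015.22
Disability Insurance: 1.1% × £14,630.00 = £160.93
Transit Levy: 4% × £14,630.00 = £585.20
Total: £2,015.22 + £160.93 + £585.20 = £2,761.35

£2,761.35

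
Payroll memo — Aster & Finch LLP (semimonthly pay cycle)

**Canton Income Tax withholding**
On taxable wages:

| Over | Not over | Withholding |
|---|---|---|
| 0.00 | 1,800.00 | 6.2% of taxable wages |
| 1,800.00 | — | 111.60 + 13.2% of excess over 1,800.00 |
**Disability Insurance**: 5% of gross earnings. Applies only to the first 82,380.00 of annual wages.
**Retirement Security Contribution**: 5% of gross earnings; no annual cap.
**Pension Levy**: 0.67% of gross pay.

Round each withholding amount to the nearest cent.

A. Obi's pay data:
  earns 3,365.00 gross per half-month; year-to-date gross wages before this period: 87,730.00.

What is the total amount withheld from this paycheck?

Canton Income Tax: taxable = 3,365.00
  111.60 + 13.2% × (3,365.00 − 1,800.00) = 111.60 + 13.2% × 1,565.00 = 318.18
Disability Insurance: YTD 87,730.00 ≥ cap 82,380.00 → 0.00
Retirement Security Contribution: 5% × 3,365.00 = 168.25
Pension Levy: 0.67% × 3,365.00 = 22.55
Total: 318.18 + 0.00 + 168.25 + 22.55 = 508.98

508.98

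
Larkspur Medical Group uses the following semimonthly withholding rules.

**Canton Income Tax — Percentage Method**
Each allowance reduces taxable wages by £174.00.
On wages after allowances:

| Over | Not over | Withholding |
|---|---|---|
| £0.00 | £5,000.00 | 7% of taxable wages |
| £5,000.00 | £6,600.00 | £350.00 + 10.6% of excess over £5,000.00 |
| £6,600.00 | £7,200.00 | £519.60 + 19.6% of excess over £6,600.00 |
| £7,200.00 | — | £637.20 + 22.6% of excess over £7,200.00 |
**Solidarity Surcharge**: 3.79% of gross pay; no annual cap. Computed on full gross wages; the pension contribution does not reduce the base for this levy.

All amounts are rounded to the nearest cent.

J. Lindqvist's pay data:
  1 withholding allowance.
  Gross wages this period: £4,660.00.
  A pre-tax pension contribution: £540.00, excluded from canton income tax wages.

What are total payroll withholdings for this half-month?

£452.83

Canton Income Tax: taxable = £4,660.00 − £540.00 − 1×£174.00 = £3,946.00
  7% × £3,946.00 = £276.22
Solidarity Surcharge: 3.79% × £4,660.00 = £176.61
Total: £276.22 + £176.61 = £452.83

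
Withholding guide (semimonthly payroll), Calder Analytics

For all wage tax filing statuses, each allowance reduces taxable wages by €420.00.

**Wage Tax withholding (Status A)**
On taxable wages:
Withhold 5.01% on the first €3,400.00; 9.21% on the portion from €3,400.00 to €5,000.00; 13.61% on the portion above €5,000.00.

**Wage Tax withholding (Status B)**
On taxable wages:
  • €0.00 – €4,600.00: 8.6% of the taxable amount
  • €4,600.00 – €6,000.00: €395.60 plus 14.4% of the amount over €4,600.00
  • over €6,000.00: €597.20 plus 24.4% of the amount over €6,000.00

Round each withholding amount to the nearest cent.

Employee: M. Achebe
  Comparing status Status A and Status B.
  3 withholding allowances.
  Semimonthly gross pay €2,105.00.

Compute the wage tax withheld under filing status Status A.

Wage Tax (Status A): taxable = €2,105.00 − 3×€420.00 = €845.00
  5.01% × €845.00 = €42.33

€42.33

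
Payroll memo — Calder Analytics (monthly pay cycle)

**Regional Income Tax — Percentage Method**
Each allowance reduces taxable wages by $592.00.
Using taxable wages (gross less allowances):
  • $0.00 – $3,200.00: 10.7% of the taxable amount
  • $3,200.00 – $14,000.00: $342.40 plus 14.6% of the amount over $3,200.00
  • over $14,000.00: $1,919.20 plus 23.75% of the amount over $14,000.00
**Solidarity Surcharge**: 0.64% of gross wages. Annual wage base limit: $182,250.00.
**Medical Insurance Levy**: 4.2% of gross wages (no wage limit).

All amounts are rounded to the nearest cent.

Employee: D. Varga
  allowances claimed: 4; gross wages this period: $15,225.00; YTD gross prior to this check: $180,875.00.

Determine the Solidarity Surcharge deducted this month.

$8.80

Solidarity Surcharge: cap $182,250.00 − YTD $180,875.00 = $1,375.00 subject; 0.64% × $1,375.00 = $8.80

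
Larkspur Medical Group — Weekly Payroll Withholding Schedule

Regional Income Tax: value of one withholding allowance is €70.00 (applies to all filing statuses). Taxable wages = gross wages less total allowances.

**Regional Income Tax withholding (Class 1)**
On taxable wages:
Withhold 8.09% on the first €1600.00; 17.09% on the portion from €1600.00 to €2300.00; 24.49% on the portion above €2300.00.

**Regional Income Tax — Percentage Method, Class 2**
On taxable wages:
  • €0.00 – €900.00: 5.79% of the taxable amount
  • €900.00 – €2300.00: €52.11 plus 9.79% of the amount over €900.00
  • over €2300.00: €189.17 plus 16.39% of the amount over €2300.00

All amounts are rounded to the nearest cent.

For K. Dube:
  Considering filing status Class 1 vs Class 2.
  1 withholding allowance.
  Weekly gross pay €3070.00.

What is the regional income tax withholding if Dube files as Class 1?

Regional Income Tax (Class 1): taxable = €3070.00 − 1×€70.00 = €3000.00
  €249.07 + 24.49% × (€3000.00 − €2300.00) = €249.07 + 24.49% × €700.00 = €420.50

€420.50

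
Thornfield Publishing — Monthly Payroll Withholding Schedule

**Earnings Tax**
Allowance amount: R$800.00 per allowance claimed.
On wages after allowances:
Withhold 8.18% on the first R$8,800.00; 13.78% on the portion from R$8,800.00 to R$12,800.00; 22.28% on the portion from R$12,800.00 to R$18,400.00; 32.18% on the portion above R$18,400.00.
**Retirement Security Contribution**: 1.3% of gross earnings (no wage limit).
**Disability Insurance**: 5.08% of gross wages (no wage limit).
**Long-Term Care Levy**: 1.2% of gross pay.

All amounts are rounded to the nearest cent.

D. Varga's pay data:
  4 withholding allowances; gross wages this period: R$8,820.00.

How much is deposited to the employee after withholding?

R$7,691.72

Earnings Tax: taxable = R$8,820.00 − 4×R$800.00 = R$5,620.00
  8.18% × R$5,620.00 = R$459.72
Retirement Security Contribution: 1.3% × R$8,820.00 = R$114.66
Disability Insurance: 5.08% × R$8,820.00 = R$448.06
Long-Term Care Levy: 1.2% × R$8,820.00 = R$105.84
Total withheld: R$459.72 + R$114.66 + R$448.06 + R$105.84 = R$1,128.28
Net pay: R$8,820.00 − R$1,128.28 = R$7,691.72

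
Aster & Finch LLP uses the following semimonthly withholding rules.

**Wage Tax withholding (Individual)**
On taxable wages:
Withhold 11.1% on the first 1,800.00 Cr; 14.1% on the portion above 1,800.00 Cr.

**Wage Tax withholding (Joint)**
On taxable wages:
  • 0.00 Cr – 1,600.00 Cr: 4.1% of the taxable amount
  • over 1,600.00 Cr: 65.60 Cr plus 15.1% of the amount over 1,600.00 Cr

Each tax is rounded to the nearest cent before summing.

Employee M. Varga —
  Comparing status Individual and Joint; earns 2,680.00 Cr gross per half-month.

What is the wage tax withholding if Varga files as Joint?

228.68 Cr

Wage Tax (Joint): taxable = 2,680.00 Cr
  65.60 Cr + 15.1% × (2,680.00 Cr − 1,600.00 Cr) = 65.60 Cr + 15.1% × 1,080.00 Cr = 228.68 Cr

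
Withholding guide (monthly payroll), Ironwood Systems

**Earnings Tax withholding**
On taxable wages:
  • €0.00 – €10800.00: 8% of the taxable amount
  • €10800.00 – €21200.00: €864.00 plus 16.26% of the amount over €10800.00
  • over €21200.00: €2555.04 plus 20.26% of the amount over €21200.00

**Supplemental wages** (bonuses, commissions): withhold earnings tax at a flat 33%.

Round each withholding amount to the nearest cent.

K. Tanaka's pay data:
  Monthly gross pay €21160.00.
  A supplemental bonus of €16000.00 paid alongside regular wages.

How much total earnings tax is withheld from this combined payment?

Earnings Tax: taxable = €21160.00
  €864.00 + 16.26% × (€21160.00 − €10800.00) = €864.00 + 16.26% × €10360.00 = €2548.54
Supplemental (33% flat on bonus): 33% × €16000.00 = €5280.00
Total earnings tax: €2548.54 + €5280.00 = €7828.54

€7828.54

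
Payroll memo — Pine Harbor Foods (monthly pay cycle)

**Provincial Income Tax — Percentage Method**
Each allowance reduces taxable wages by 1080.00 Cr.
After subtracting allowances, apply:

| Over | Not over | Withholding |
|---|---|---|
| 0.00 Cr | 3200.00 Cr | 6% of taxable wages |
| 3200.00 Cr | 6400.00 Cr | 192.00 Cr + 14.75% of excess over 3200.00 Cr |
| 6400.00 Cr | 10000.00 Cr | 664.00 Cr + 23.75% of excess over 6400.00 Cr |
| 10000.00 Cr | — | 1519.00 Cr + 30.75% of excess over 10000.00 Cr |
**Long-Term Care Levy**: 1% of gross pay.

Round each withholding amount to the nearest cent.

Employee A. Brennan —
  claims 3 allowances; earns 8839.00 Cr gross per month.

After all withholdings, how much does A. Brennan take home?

Provincial Income Tax: taxable = 8839.00 Cr − 3×1080.00 Cr = 5599.00 Cr
  192.00 Cr + 14.75% × (5599.00 Cr − 3200.00 Cr) = 192.00 Cr + 14.75% × 2399.00 Cr = 545.85 Cr
Long-Term Care Levy: 1% × 8839.00 Cr = 88.39 Cr
Total withheld: 545.85 Cr + 88.39 Cr = 634.24 Cr
Net pay: 8839.00 Cr − 634.24 Cr = 8204.76 Cr

8204.76 Cr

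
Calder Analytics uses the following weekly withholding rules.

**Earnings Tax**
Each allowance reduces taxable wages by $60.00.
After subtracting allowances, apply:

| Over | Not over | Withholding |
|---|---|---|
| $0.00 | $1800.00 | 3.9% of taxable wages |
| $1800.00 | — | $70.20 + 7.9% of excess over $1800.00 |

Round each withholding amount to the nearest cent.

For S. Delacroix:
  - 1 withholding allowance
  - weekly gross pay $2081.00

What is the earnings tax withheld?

Earnings Tax: taxable = $2081.00 − 1×$60.00 = $2021.00
  $70.20 + 7.9% × ($2021.00 − $1800.00) = $70.20 + 7.9% × $221.00 = $87.66

$87.66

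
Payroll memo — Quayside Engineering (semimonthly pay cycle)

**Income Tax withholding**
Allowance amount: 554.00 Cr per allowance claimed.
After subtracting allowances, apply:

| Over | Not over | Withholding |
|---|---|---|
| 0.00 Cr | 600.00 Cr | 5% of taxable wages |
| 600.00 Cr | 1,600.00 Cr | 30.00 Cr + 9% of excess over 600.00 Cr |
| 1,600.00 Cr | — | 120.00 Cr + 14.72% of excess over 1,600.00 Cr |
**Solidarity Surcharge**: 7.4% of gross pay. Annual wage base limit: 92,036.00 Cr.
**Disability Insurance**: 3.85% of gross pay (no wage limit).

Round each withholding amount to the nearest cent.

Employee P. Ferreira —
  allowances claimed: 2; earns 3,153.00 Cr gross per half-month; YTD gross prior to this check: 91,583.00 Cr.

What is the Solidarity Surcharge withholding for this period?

Solidarity Surcharge: cap 92,036.00 Cr − YTD 91,583.00 Cr = 453.00 Cr subject; 7.4% × 453.00 Cr = 33.52 Cr

33.52 Cr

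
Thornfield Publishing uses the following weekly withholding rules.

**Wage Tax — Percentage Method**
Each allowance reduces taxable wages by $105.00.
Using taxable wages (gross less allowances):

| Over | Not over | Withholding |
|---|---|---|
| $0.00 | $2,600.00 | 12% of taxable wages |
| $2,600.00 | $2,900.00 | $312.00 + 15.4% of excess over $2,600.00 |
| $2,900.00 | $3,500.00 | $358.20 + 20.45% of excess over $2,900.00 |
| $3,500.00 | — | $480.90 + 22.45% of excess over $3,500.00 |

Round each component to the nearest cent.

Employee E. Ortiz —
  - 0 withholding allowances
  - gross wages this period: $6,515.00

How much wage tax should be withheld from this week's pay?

$1,157.77

Wage Tax: taxable = $6,515.00
  $480.90 + 22.45% × ($6,515.00 − $3,500.00) = $480.90 + 22.45% × $3,015.00 = $1,157.77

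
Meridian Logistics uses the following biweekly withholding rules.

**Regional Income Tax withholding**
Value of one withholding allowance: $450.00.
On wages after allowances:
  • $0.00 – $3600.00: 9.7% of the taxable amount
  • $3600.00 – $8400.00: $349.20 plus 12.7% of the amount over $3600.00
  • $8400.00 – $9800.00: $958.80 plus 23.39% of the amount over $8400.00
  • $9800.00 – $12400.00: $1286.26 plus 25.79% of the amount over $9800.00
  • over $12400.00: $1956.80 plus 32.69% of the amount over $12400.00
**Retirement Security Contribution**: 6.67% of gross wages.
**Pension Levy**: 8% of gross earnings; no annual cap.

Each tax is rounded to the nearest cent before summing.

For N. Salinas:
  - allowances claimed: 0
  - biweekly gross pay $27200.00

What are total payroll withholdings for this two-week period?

$10785.16

Regional Income Tax: taxable = $27200.00
  $1956.80 + 32.69% × ($27200.00 − $12400.00) = $1956.80 + 32.69% × $14800.00 = $6794.92
Retirement Security Contribution: 6.67% × $27200.00 = $1814.24
Pension Levy: 8% × $27200.00 = $2176.00
Total: $6794.92 + $1814.24 + $2176.00 = $10785.16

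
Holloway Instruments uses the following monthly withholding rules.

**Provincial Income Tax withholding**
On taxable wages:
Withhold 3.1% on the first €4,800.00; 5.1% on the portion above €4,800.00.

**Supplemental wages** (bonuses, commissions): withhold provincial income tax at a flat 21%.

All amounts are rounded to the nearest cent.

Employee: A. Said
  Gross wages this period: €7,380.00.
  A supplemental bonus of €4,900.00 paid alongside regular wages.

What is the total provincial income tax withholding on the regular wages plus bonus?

€1,309.38

Provincial Income Tax: taxable = €7,380.00
  €148.80 + 5.1% × (€7,380.00 − €4,800.00) = €148.80 + 5.1% × €2,580.00 = €280.38
Supplemental (21% flat on bonus): 21% × €4,900.00 = €1,029.00
Total provincial income tax: €280.38 + €1,029.00 = €1,309.38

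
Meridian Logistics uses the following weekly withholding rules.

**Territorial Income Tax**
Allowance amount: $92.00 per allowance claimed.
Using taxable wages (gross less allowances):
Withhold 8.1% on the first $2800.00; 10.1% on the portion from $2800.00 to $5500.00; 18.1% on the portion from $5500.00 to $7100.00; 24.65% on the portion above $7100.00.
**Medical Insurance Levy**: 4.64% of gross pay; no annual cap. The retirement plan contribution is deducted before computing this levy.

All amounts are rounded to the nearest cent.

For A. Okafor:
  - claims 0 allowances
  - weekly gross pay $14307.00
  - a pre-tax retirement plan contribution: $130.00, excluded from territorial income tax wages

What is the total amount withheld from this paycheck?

$3191.39

Territorial Income Tax: taxable = $14307.00 − $130.00 = $14177.00
  $789.10 + 24.65% × ($14177.00 − $7100.00) = $789.10 + 24.65% × $7077.00 = $2533.58
Medical Insurance Levy: 4.64% × $14177.00 = $657.81
Total: $2533.58 + $657.81 = $3191.39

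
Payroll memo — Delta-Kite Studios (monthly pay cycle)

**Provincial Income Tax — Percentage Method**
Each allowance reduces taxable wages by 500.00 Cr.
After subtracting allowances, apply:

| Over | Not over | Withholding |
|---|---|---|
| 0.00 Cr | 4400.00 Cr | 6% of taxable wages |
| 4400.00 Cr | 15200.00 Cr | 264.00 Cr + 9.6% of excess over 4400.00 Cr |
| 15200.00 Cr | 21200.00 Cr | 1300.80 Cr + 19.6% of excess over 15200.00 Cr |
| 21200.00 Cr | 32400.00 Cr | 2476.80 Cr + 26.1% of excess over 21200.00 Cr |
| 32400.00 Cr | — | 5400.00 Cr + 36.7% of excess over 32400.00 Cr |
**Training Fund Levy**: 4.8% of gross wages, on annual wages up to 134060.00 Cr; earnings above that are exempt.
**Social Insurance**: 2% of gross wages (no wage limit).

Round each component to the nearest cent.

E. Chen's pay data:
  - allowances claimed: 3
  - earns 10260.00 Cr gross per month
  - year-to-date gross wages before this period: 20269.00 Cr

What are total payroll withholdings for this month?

Provincial Income Tax: taxable = 10260.00 Cr − 3×500.00 Cr = 8760.00 Cr
  264.00 Cr + 9.6% × (8760.00 Cr − 4400.00 Cr) = 264.00 Cr + 9.6% × 4360.00 Cr = 682.56 Cr
Training Fund Levy: 4.8% × 10260.00 Cr = 492.48 Cr
Social Insurance: 2% × 10260.00 Cr = 205.20 Cr
Total: 682.56 Cr + 492.48 Cr + 205.20 Cr = 1380.24 Cr

1380.24 Cr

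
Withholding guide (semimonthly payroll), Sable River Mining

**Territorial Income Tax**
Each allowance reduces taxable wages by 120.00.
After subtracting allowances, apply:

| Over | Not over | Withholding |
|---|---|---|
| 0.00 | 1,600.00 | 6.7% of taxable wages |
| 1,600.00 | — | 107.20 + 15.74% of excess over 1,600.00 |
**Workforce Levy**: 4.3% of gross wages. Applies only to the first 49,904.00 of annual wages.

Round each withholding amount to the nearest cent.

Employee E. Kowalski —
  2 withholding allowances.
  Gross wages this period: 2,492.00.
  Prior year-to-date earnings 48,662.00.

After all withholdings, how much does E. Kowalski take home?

2,228.77

Territorial Income Tax: taxable = 2,492.00 − 2×120.00 = 2,252.00
  107.20 + 15.74% × (2,252.00 − 1,600.00) = 107.20 + 15.74% × 652.00 = 209.82
Workforce Levy: cap 49,904.00 − YTD 48,662.00 = 1,242.00 subject; 4.3% × 1,242.00 = 53.41
Total withheld: 209.82 + 53.41 = 263.23
Net pay: 2,492.00 − 263.23 = 2,228.77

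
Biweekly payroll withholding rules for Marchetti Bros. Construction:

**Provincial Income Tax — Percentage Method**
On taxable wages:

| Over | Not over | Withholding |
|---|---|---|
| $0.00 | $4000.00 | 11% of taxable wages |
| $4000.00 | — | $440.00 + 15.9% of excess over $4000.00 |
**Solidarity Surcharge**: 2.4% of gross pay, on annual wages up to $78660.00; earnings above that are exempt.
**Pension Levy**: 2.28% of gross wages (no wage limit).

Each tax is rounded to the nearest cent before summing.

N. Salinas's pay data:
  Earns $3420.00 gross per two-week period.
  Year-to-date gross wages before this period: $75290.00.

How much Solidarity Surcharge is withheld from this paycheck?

$80.88

Solidarity Surcharge: cap $78660.00 − YTD $75290.00 = $3370.00 subject; 2.4% × $3370.00 = $80.88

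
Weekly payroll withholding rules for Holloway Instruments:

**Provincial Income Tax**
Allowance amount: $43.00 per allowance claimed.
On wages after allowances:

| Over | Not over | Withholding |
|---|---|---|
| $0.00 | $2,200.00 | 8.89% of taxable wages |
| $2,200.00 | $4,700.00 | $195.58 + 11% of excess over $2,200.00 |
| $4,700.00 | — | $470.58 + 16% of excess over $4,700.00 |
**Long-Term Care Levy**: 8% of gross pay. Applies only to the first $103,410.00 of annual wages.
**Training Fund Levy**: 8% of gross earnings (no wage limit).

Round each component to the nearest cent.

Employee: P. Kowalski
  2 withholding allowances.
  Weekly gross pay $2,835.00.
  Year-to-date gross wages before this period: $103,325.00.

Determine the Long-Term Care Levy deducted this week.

Long-Term Care Levy: cap $103,410.00 − YTD $103,325.00 = $85.00 subject; 8% × $85.00 = $6.80

$6.80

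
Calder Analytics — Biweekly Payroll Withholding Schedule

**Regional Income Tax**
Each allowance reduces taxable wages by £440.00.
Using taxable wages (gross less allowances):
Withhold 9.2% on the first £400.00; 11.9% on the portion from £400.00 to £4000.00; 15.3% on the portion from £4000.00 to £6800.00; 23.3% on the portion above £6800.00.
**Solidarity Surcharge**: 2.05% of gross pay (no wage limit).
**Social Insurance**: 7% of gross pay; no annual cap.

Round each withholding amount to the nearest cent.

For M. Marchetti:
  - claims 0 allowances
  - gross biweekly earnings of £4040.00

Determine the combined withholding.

Regional Income Tax: taxable = £4040.00
  £465.20 + 15.3% × (£4040.00 − £4000.00) = £465.20 + 15.3% × £40.00 = £471.32
Solidarity Surcharge: 2.05% × £4040.00 = £82.82
Social Insurance: 7% × £4040.00 = £282.80
Total: £471.32 + £82.82 + £282.80 = £836.94

£836.94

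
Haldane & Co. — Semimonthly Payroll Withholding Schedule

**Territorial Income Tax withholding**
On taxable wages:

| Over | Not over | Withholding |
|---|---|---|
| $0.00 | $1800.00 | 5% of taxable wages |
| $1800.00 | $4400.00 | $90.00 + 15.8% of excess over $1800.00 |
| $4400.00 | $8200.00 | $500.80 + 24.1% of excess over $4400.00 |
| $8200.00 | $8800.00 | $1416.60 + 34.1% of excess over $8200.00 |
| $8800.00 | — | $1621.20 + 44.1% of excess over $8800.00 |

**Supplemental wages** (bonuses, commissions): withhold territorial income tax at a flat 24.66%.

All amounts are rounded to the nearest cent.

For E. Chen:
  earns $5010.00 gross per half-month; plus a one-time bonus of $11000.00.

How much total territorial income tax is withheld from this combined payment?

Territorial Income Tax: taxable = $5010.00
  $500.80 + 24.1% × ($5010.00 − $4400.00) = $500.80 + 24.1% × $610.00 = $647.81
Supplemental (24.66% flat on bonus): 24.66% × $11000.00 = $2712.60
Total territorial income tax: $647.81 + $2712.60 = $3360.41

$3360.41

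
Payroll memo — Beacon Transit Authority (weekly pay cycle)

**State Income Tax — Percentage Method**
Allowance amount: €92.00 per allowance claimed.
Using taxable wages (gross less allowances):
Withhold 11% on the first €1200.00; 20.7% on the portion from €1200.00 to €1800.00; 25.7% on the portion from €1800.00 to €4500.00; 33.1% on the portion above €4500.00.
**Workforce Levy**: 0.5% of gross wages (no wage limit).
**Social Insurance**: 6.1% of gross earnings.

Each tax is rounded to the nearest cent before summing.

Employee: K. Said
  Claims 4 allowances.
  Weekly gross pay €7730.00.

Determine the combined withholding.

State Income Tax: taxable = €7730.00 − 4×€92.00 = €7362.00
  €950.10 + 33.1% × (€7362.00 − €4500.00) = €950.10 + 33.1% × €2862.00 = €1897.42
Workforce Levy: 0.5% × €7730.00 = €38.65
Social Insurance: 6.1% × €7730.00 = €471.53
Total: €1897.42 + €38.65 + €471.53 = €2407.60

€2407.60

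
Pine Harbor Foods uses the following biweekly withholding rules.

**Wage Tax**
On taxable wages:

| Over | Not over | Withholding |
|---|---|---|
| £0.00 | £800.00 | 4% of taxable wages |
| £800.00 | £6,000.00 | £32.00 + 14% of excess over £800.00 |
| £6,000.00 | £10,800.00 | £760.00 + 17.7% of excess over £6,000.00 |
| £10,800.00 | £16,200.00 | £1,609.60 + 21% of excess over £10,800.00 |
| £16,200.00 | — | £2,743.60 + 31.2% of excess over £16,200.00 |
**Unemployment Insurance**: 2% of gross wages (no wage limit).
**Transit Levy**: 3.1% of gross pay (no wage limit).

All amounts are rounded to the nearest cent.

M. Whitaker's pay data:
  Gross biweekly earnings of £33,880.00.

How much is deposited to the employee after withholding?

Wage Tax: taxable = £33,880.00
  £2,743.60 + 31.2% × (£33,880.00 − £16,200.00) = £2,743.60 + 31.2% × £17,680.00 = £8,259.76
Unemployment Insurance: 2% × £33,880.00 = £677.60
Transit Levy: 3.1% × £33,880.00 = £1,050.28
Total withheld: £8,259.76 + £677.60 + £1,050.28 = £9,987.64
Net pay: £33,880.00 − £9,987.64 = £23,892.36

£23,892.36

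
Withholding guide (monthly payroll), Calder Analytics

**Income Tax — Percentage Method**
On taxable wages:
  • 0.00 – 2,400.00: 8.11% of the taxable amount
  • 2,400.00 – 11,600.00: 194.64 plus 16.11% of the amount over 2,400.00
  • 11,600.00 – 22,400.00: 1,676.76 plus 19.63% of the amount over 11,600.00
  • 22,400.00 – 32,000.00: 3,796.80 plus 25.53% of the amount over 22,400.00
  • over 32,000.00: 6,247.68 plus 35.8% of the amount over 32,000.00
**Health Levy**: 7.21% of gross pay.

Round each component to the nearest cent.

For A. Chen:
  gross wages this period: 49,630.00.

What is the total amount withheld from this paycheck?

16,137.54

Income Tax: taxable = 49,630.00
  6,247.68 + 35.8% × (49,630.00 − 32,000.00) = 6,247.68 + 35.8% × 17,630.00 = 12,559.22
Health Levy: 7.21% × 49,630.00 = 3,578.32
Total: 12,559.22 + 3,578.32 = 16,137.54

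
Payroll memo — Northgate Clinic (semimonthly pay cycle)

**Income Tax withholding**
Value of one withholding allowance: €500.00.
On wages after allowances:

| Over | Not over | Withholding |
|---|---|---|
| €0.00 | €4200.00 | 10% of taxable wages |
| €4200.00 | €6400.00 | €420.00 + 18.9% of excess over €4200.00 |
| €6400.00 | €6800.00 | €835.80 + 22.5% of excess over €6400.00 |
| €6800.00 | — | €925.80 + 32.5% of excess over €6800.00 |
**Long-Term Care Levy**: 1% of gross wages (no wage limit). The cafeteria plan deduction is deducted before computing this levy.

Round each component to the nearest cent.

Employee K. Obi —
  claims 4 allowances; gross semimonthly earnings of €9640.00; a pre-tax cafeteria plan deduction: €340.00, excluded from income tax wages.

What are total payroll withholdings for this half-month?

€1181.30

Income Tax: taxable = €9640.00 − €340.00 − 4×€500.00 = €7300.00
  €925.80 + 32.5% × (€7300.00 − €6800.00) = €925.80 + 32.5% × €500.00 = €1088.30
Long-Term Care Levy: 1% × €9300.00 = €93.00
Total: €1088.30 + €93.00 = €1181.30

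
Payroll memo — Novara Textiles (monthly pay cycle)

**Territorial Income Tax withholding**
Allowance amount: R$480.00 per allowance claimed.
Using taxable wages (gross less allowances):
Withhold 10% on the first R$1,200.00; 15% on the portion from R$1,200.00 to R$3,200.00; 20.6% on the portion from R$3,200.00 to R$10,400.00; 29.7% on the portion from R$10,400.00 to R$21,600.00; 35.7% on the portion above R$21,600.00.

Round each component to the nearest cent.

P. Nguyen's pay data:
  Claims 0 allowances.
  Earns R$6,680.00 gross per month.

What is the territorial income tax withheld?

R$1,136.88

Territorial Income Tax: taxable = R$6,680.00
  R$420.00 + 20.6% × (R$6,680.00 − R$3,200.00) = R$420.00 + 20.6% × R$3,480.00 = R$1,136.88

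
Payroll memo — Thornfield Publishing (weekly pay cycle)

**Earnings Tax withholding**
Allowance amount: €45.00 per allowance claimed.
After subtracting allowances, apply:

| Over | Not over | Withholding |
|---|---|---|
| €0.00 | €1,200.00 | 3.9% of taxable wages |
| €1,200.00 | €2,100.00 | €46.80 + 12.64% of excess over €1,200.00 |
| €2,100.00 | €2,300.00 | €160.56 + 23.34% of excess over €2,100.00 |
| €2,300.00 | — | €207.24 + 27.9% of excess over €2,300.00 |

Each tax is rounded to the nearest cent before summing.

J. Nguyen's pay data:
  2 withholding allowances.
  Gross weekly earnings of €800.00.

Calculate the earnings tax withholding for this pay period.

€27.69

Earnings Tax: taxable = €800.00 − 2×€45.00 = €710.00
  3.9% × €710.00 = €27.69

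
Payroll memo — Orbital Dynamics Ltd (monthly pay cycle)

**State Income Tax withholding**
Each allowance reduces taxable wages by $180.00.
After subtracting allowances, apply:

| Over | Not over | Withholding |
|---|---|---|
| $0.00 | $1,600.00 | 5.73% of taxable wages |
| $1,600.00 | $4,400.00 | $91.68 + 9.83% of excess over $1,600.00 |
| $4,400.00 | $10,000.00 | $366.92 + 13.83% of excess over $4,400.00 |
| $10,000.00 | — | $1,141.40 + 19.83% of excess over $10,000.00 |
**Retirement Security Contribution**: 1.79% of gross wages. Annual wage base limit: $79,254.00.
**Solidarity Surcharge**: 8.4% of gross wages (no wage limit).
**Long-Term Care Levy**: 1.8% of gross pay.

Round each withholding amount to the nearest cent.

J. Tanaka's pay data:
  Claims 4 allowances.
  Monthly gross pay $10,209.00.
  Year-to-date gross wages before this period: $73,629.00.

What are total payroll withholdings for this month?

State Income Tax: taxable = $10,209.00 − 4×$180.00 = $9,489.00
  $366.92 + 13.83% × ($9,489.00 − $4,400.00) = $366.92 + 13.83% × $5,089.00 = $1,070.73
Retirement Security Contribution: cap $79,254.00 − YTD $73,629.00 = $5,625.00 subject; 1.79% × $5,625.00 = $100.69
Solidarity Surcharge: 8.4% × $10,209.00 = $857.56
Long-Term Care Levy: 1.8% × $10,209.00 = $183.76
Total: $1,070.73 + $100.69 + $857.56 + $183.76 = $2,212.74

$2,212.74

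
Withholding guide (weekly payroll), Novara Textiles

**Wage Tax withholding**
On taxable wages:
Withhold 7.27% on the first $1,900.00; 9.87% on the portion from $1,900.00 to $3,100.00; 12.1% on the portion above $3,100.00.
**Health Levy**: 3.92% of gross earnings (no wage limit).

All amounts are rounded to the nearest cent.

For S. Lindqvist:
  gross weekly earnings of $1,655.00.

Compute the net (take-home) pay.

Wage Tax: taxable = $1,655.00
  7.27% × $1,655.00 = $120.32
Health Levy: 3.92% × $1,655.00 = $64.88
Total withheld: $120.32 + $64.88 = $185.20
Net pay: $1,655.00 − $185.20 = $1,469.80

$1,469.80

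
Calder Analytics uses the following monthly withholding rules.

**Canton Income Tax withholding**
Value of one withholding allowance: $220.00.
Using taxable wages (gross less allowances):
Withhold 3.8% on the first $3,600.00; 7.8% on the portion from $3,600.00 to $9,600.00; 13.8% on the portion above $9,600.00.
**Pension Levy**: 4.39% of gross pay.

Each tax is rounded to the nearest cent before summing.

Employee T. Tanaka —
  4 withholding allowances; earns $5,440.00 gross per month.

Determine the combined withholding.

Canton Income Tax: taxable = $5,440.00 − 4×$220.00 = $4,560.00
  $136.80 + 7.8% × ($4,560.00 − $3,600.00) = $136.80 + 7.8% × $960.00 = $211.68
Pension Levy: 4.39% × $5,440.00 = $238.82
Total: $211.68 + $238.82 = $450.50

$450.50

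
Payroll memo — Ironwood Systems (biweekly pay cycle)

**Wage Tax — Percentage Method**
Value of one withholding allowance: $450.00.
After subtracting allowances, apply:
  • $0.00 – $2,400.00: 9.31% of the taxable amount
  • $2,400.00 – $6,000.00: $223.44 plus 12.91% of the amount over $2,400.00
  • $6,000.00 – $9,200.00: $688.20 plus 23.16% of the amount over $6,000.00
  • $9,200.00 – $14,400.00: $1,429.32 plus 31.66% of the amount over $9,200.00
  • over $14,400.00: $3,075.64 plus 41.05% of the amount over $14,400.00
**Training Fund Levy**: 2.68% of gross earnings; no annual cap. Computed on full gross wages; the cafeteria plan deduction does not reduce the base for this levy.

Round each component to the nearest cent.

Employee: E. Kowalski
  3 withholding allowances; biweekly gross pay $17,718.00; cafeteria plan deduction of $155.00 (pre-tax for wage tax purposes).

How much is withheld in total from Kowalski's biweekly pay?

Wage Tax: taxable = $17,718.00 − $155.00 − 3×$450.00 = $16,213.00
  $3,075.64 + 41.05% × ($16,213.00 − $14,400.00) = $3,075.64 + 41.05% × $1,813.00 = $3,819.88
Training Fund Levy: 2.68% × $17,718.00 = $474.84
Total: $3,819.88 + $474.84 = $4,294.72

$4,294.72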